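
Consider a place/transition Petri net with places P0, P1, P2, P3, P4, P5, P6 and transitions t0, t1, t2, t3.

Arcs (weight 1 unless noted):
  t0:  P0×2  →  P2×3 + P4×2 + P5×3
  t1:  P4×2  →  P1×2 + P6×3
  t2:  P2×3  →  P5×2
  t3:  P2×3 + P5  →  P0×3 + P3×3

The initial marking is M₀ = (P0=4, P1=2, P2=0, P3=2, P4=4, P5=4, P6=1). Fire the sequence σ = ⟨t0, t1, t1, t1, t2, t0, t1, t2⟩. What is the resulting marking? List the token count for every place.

(P0=0, P1=10, P2=0, P3=2, P4=0, P5=14, P6=13)

step 1: fire t0:  (P0=4, P1=2, P2=0, P3=2, P4=4, P5=4, P6=1) → (P0=2, P1=2, P2=3, P3=2, P4=6, P5=7, P6=1)
step 2: fire t1:  (P0=2, P1=2, P2=3, P3=2, P4=6, P5=7, P6=1) → (P0=2, P1=4, P2=3, P3=2, P4=4, P5=7, P6=4)
step 3: fire t1:  (P0=2, P1=4, P2=3, P3=2, P4=4, P5=7, P6=4) → (P0=2, P1=6, P2=3, P3=2, P4=2, P5=7, P6=7)
step 4: fire t1:  (P0=2, P1=6, P2=3, P3=2, P4=2, P5=7, P6=7) → (P0=2, P1=8, P2=3, P3=2, P4=0, P5=7, P6=10)
step 5: fire t2:  (P0=2, P1=8, P2=3, P3=2, P4=0, P5=7, P6=10) → (P0=2, P1=8, P2=0, P3=2, P4=0, P5=9, P6=10)
step 6: fire t0:  (P0=2, P1=8, P2=0, P3=2, P4=0, P5=9, P6=10) → (P0=0, P1=8, P2=3, P3=2, P4=2, P5=12, P6=10)
step 7: fire t1:  (P0=0, P1=8, P2=3, P3=2, P4=2, P5=12, P6=10) → (P0=0, P1=10, P2=3, P3=2, P4=0, P5=12, P6=13)
step 8: fire t2:  (P0=0, P1=10, P2=3, P3=2, P4=0, P5=12, P6=13) → (P0=0, P1=10, P2=0, P3=2, P4=0, P5=14, P6=13)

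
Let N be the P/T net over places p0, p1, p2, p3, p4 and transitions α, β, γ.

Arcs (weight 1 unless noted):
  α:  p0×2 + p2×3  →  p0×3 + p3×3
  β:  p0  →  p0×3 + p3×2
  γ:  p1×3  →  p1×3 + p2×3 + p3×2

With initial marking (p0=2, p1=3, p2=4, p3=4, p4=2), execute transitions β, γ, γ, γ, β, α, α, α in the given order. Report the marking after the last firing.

step 1: fire β:  (p0=2, p1=3, p2=4, p3=4, p4=2) → (p0=4, p1=3, p2=4, p3=6, p4=2)
step 2: fire γ:  (p0=4, p1=3, p2=4, p3=6, p4=2) → (p0=4, p1=3, p2=7, p3=8, p4=2)
step 3: fire γ:  (p0=4, p1=3, p2=7, p3=8, p4=2) → (p0=4, p1=3, p2=10, p3=10, p4=2)
step 4: fire γ:  (p0=4, p1=3, p2=10, p3=10, p4=2) → (p0=4, p1=3, p2=13, p3=12, p4=2)
step 5: fire β:  (p0=4, p1=3, p2=13, p3=12, p4=2) → (p0=6, p1=3, p2=13, p3=14, p4=2)
step 6: fire α:  (p0=6, p1=3, p2=13, p3=14, p4=2) → (p0=7, p1=3, p2=10, p3=17, p4=2)
step 7: fire α:  (p0=7, p1=3, p2=10, p3=17, p4=2) → (p0=8, p1=3, p2=7, p3=20, p4=2)
step 8: fire α:  (p0=8, p1=3, p2=7, p3=20, p4=2) → (p0=9, p1=3, p2=4, p3=23, p4=2)

(p0=9, p1=3, p2=4, p3=23, p4=2)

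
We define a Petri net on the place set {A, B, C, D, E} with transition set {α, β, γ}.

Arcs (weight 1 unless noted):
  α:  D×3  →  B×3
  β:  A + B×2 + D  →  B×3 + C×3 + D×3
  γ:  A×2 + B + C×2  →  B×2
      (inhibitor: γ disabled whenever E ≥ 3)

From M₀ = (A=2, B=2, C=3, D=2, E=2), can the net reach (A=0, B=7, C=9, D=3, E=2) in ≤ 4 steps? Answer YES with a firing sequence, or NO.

YES — reachable via ⟨β, α, β⟩ (3 firings)

step 1: fire β:  (A=2, B=2, C=3, D=2, E=2) → (A=1, B=3, C=6, D=4, E=2)
step 2: fire α:  (A=1, B=3, C=6, D=4, E=2) → (A=1, B=6, C=6, D=1, E=2)
step 3: fire β:  (A=1, B=6, C=6, D=1, E=2) → (A=0, B=7, C=9, D=3, E=2)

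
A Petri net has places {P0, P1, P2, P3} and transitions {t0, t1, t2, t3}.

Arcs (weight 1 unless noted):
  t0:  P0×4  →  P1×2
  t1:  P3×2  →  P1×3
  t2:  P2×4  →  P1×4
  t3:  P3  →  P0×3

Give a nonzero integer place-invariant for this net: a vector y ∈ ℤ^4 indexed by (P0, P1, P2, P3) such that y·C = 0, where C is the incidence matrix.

Incidence matrix C (rows=places, cols=transitions):
       t0   t1   t2   t3
   P0  -4    0    0    3
   P1   2    3    4    0
   P2   0    0   -4    0
   P3   0   -2    0   -1

Candidate y = [1, 2, 2, 3]; check y·C column-wise:
  col t0: 1·-4 + 2·2 + 2·0 + 3·0 = 0
  col t1: 1·0 + 2·3 + 2·0 + 3·-2 = 0
  col t2: 1·0 + 2·4 + 2·-4 + 3·0 = 0
  col t3: 1·3 + 2·0 + 2·0 + 3·-1 = 0

y = (P0:1, P1:2, P2:2, P3:3)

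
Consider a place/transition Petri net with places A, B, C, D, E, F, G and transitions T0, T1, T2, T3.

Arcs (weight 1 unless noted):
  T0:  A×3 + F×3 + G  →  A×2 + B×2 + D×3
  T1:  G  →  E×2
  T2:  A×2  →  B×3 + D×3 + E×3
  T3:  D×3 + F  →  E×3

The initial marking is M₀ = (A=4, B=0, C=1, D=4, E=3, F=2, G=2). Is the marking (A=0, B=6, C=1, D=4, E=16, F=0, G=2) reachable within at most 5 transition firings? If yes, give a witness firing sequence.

depth 0: 1 marking
depth 1: 4 markings reached so far
depth 2: 9 markings reached so far
depth 3: 15 markings reached so far
depth 4: 20 markings reached so far
depth 5: 23 markings reached so far
target is not among the 23 markings reachable within 5 steps

NO — not reachable within 5 firings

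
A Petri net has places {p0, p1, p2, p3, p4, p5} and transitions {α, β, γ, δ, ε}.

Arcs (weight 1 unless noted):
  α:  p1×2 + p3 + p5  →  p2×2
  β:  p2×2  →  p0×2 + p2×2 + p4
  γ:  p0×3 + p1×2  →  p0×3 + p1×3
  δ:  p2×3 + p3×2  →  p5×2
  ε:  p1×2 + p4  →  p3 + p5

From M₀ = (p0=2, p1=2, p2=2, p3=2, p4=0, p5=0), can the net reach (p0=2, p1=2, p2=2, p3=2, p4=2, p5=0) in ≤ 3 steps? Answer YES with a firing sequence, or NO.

NO — not reachable within 3 firings

depth 0: 1 marking
depth 1: 2 markings reached so far
depth 2: 5 markings reached so far
depth 3: 10 markings reached so far
target is not among the 10 markings reachable within 3 steps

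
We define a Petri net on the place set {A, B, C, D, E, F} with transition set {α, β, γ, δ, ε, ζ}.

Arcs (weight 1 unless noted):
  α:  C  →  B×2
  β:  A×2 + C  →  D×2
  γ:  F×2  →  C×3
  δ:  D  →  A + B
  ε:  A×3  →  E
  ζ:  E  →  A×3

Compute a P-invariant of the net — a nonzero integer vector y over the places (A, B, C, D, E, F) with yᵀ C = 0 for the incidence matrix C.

y = (A:1, B:0, C:0, D:1, E:3, F:0)

Incidence matrix C (rows=places, cols=transitions):
        α    β    γ    δ    ε    ζ
    A   0   -2    0    1   -3    3
    B   2    0    0    1    0    0
    C  -1   -1    3    0    0    0
    D   0    2    0   -1    0    0
    E   0    0    0    0    1   -1
    F   0    0   -2    0    0    0

Candidate y = [1, 0, 0, 1, 3, 0]; check y·C column-wise:
  col α: 1·0 + 0·2 + 0·-1 + 1·0 + 3·0 = 0
  col β: 1·-2 + 0·-1 + 1·2 + 3·0 = 0
  col γ: 1·0 + 0·3 + 1·0 + 3·0 + 0·-2 = 0
  col δ: 1·1 + 0·1 + 1·-1 + 3·0 = 0
  col ε: 1·-3 + 1·0 + 3·1 = 0
  col ζ: 1·3 + 1·0 + 3·-1 = 0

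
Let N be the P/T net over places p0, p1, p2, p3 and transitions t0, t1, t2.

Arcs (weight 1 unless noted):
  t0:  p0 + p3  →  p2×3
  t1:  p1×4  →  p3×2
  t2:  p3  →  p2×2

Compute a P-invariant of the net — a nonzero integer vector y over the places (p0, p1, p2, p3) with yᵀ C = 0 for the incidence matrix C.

y = (p0:1, p1:1, p2:1, p3:2)

Incidence matrix C (rows=places, cols=transitions):
       t0   t1   t2
   p0  -1    0    0
   p1   0   -4    0
   p2   3    0    2
   p3  -1    2   -1

Candidate y = [1, 1, 1, 2]; check y·C column-wise:
  col t0: 1·-1 + 1·0 + 1·3 + 2·-1 = 0
  col t1: 1·0 + 1·-4 + 1·0 + 2·2 = 0
  col t2: 1·0 + 1·0 + 1·2 + 2·-1 = 0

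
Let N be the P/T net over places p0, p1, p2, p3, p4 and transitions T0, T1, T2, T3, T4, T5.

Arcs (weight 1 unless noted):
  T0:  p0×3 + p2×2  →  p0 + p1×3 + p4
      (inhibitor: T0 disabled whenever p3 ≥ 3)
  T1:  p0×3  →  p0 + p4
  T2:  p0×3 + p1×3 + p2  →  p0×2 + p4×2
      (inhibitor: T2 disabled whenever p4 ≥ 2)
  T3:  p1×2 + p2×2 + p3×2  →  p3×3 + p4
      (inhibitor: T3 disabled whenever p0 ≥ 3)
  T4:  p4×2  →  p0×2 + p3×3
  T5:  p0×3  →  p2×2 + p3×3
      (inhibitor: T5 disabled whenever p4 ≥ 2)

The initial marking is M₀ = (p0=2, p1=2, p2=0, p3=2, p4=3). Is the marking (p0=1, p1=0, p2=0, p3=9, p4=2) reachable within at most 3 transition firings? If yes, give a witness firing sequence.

step 1: fire T4:  (p0=2, p1=2, p2=0, p3=2, p4=3) → (p0=4, p1=2, p2=0, p3=5, p4=1)
step 2: fire T5:  (p0=4, p1=2, p2=0, p3=5, p4=1) → (p0=1, p1=2, p2=2, p3=8, p4=1)
step 3: fire T3:  (p0=1, p1=2, p2=2, p3=8, p4=1) → (p0=1, p1=0, p2=0, p3=9, p4=2)

YES — reachable via ⟨T4, T5, T3⟩ (3 firings)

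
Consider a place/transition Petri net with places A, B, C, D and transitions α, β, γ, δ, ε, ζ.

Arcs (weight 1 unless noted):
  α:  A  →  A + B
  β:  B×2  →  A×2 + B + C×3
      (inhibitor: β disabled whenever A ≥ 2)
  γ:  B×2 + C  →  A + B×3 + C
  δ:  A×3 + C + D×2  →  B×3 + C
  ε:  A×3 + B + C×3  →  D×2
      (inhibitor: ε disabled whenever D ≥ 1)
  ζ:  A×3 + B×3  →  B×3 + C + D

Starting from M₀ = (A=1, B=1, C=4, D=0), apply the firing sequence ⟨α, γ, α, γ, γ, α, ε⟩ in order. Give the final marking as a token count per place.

step 1: fire α:  (A=1, B=1, C=4, D=0) → (A=1, B=2, C=4, D=0)
step 2: fire γ:  (A=1, B=2, C=4, D=0) → (A=2, B=3, C=4, D=0)
step 3: fire α:  (A=2, B=3, C=4, D=0) → (A=2, B=4, C=4, D=0)
step 4: fire γ:  (A=2, B=4, C=4, D=0) → (A=3, B=5, C=4, D=0)
step 5: fire γ:  (A=3, B=5, C=4, D=0) → (A=4, B=6, C=4, D=0)
step 6: fire α:  (A=4, B=6, C=4, D=0) → (A=4, B=7, C=4, D=0)
step 7: fire ε:  (A=4, B=7, C=4, D=0) → (A=1, B=6, C=1, D=2)

(A=1, B=6, C=1, D=2)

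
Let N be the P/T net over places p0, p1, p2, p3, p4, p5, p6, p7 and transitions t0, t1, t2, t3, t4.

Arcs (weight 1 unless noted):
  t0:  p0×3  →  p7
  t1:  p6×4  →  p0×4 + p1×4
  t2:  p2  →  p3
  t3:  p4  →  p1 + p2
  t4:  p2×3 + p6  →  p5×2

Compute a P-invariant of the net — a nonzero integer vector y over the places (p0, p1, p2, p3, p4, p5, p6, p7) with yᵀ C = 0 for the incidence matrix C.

y = (p0:0, p1:0, p2:2, p3:2, p4:2, p5:3, p6:0, p7:0)

Incidence matrix C (rows=places, cols=transitions):
       t0   t1   t2   t3   t4
   p0  -3    4    0    0    0
   p1   0    4    0    1    0
   p2   0    0   -1    1   -3
   p3   0    0    1    0    0
   p4   0    0    0   -1    0
   p5   0    0    0    0    2
   p6   0   -4    0    0   -1
   p7   1    0    0    0    0

Candidate y = [0, 0, 2, 2, 2, 3, 0, 0]; check y·C column-wise:
  col t0: 0·-3 + 2·0 + 2·0 + 2·0 + 3·0 + 0·1 = 0
  col t1: 0·4 + 0·4 + 2·0 + 2·0 + 2·0 + 3·0 + 0·-4 = 0
  col t2: 2·-1 + 2·1 + 2·0 + 3·0 = 0
  col t3: 0·1 + 2·1 + 2·0 + 2·-1 + 3·0 = 0
  col t4: 2·-3 + 2·0 + 2·0 + 3·2 + 0·-1 = 0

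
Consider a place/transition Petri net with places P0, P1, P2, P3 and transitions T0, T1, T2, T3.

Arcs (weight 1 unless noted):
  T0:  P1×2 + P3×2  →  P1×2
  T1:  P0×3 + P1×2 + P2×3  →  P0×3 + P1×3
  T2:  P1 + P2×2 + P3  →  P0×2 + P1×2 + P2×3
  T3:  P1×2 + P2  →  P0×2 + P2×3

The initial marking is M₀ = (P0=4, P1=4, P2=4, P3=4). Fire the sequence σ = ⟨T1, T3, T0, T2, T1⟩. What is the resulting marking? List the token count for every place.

(P0=8, P1=5, P2=1, P3=1)

step 1: fire T1:  (P0=4, P1=4, P2=4, P3=4) → (P0=4, P1=5, P2=1, P3=4)
step 2: fire T3:  (P0=4, P1=5, P2=1, P3=4) → (P0=6, P1=3, P2=3, P3=4)
step 3: fire T0:  (P0=6, P1=3, P2=3, P3=4) → (P0=6, P1=3, P2=3, P3=2)
step 4: fire T2:  (P0=6, P1=3, P2=3, P3=2) → (P0=8, P1=4, P2=4, P3=1)
step 5: fire T1:  (P0=8, P1=4, P2=4, P3=1) → (P0=8, P1=5, P2=1, P3=1)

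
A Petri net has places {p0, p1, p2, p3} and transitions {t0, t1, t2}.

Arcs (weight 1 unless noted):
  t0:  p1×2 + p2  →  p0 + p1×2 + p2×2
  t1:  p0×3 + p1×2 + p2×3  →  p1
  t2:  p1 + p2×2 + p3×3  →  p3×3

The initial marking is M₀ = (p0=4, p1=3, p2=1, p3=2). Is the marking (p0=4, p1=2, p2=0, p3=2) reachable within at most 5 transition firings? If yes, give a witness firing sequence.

depth 0: 1 marking
depth 1: 2 markings reached so far
depth 2: 3 markings reached so far
depth 3: 5 markings reached so far
depth 4: 7 markings reached so far
depth 5: 9 markings reached so far
target is not among the 9 markings reachable within 5 steps

NO — not reachable within 5 firings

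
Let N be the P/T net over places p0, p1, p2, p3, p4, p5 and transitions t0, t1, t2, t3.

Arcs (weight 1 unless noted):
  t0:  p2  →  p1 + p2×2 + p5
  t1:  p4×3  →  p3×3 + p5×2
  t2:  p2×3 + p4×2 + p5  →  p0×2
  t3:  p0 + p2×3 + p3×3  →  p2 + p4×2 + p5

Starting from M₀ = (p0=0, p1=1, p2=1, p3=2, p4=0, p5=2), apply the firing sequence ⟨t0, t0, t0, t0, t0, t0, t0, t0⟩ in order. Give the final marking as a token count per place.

step 1: fire t0:  (p0=0, p1=1, p2=1, p3=2, p4=0, p5=2) → (p0=0, p1=2, p2=2, p3=2, p4=0, p5=3)
step 2: fire t0:  (p0=0, p1=2, p2=2, p3=2, p4=0, p5=3) → (p0=0, p1=3, p2=3, p3=2, p4=0, p5=4)
step 3: fire t0:  (p0=0, p1=3, p2=3, p3=2, p4=0, p5=4) → (p0=0, p1=4, p2=4, p3=2, p4=0, p5=5)
step 4: fire t0:  (p0=0, p1=4, p2=4, p3=2, p4=0, p5=5) → (p0=0, p1=5, p2=5, p3=2, p4=0, p5=6)
step 5: fire t0:  (p0=0, p1=5, p2=5, p3=2, p4=0, p5=6) → (p0=0, p1=6, p2=6, p3=2, p4=0, p5=7)
step 6: fire t0:  (p0=0, p1=6, p2=6, p3=2, p4=0, p5=7) → (p0=0, p1=7, p2=7, p3=2, p4=0, p5=8)
step 7: fire t0:  (p0=0, p1=7, p2=7, p3=2, p4=0, p5=8) → (p0=0, p1=8, p2=8, p3=2, p4=0, p5=9)
step 8: fire t0:  (p0=0, p1=8, p2=8, p3=2, p4=0, p5=9) → (p0=0, p1=9, p2=9, p3=2, p4=0, p5=10)

(p0=0, p1=9, p2=9, p3=2, p4=0, p5=10)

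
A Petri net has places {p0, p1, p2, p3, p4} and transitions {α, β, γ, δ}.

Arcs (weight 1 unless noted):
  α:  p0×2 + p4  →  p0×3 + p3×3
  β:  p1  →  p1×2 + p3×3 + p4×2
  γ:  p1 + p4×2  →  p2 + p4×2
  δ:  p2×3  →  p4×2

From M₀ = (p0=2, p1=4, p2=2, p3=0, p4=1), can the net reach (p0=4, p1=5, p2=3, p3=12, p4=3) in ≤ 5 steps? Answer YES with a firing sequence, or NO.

step 1: fire α:  (p0=2, p1=4, p2=2, p3=0, p4=1) → (p0=3, p1=4, p2=2, p3=3, p4=0)
step 2: fire β:  (p0=3, p1=4, p2=2, p3=3, p4=0) → (p0=3, p1=5, p2=2, p3=6, p4=2)
step 3: fire α:  (p0=3, p1=5, p2=2, p3=6, p4=2) → (p0=4, p1=5, p2=2, p3=9, p4=1)
step 4: fire β:  (p0=4, p1=5, p2=2, p3=9, p4=1) → (p0=4, p1=6, p2=2, p3=12, p4=3)
step 5: fire γ:  (p0=4, p1=6, p2=2, p3=12, p4=3) → (p0=4, p1=5, p2=3, p3=12, p4=3)

YES — reachable via ⟨α, β, α, β, γ⟩ (5 firings)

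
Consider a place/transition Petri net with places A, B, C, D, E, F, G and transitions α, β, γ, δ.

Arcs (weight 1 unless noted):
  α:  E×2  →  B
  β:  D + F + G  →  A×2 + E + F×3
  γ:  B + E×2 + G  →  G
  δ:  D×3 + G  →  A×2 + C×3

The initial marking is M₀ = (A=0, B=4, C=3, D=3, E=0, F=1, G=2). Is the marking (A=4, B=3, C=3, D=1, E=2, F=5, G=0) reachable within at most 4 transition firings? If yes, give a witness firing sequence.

NO — not reachable within 4 firings

depth 0: 1 marking
depth 1: 3 markings reached so far
depth 2: 4 markings reached so far
depth 3: 5 markings reached so far
depth 4: 5 markings reached so far
(frontier empty at depth 4; search complete)
target is not among the 5 markings reachable within 4 steps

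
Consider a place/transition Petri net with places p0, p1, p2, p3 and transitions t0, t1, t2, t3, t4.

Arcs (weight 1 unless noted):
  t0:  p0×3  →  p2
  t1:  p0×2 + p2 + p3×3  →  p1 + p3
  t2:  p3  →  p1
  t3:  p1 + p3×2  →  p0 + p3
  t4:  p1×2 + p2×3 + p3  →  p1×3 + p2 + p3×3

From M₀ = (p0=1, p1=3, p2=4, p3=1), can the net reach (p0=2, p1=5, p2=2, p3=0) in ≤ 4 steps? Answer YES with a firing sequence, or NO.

YES — reachable via ⟨t4, t2, t3, t2⟩ (4 firings)

step 1: fire t4:  (p0=1, p1=3, p2=4, p3=1) → (p0=1, p1=4, p2=2, p3=3)
step 2: fire t2:  (p0=1, p1=4, p2=2, p3=3) → (p0=1, p1=5, p2=2, p3=2)
step 3: fire t3:  (p0=1, p1=5, p2=2, p3=2) → (p0=2, p1=4, p2=2, p3=1)
step 4: fire t2:  (p0=2, p1=4, p2=2, p3=1) → (p0=2, p1=5, p2=2, p3=0)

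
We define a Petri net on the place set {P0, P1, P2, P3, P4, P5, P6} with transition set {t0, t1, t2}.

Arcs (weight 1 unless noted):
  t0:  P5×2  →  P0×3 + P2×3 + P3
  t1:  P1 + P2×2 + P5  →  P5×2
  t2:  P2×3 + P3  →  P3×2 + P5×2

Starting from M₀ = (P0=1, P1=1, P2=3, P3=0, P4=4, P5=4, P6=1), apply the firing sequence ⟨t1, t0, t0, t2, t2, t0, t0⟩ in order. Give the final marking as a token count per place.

(P0=13, P1=0, P2=7, P3=6, P4=4, P5=1, P6=1)

step 1: fire t1:  (P0=1, P1=1, P2=3, P3=0, P4=4, P5=4, P6=1) → (P0=1, P1=0, P2=1, P3=0, P4=4, P5=5, P6=1)
step 2: fire t0:  (P0=1, P1=0, P2=1, P3=0, P4=4, P5=5, P6=1) → (P0=4, P1=0, P2=4, P3=1, P4=4, P5=3, P6=1)
step 3: fire t0:  (P0=4, P1=0, P2=4, P3=1, P4=4, P5=3, P6=1) → (P0=7, P1=0, P2=7, P3=2, P4=4, P5=1, P6=1)
step 4: fire t2:  (P0=7, P1=0, P2=7, P3=2, P4=4, P5=1, P6=1) → (P0=7, P1=0, P2=4, P3=3, P4=4, P5=3, P6=1)
step 5: fire t2:  (P0=7, P1=0, P2=4, P3=3, P4=4, P5=3, P6=1) → (P0=7, P1=0, P2=1, P3=4, P4=4, P5=5, P6=1)
step 6: fire t0:  (P0=7, P1=0, P2=1, P3=4, P4=4, P5=5, P6=1) → (P0=10, P1=0, P2=4, P3=5, P4=4, P5=3, P6=1)
step 7: fire t0:  (P0=10, P1=0, P2=4, P3=5, P4=4, P5=3, P6=1) → (P0=13, P1=0, P2=7, P3=6, P4=4, P5=1, P6=1)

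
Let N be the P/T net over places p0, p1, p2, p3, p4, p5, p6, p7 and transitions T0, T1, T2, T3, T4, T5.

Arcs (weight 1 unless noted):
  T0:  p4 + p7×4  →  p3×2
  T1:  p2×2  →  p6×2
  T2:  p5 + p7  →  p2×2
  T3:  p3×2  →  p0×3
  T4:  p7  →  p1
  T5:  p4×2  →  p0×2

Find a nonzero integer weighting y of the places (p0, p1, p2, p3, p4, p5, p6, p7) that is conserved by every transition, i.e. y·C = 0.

Incidence matrix C (rows=places, cols=transitions):
       T0   T1   T2   T3   T4   T5
   p0   0    0    0    3    0    2
   p1   0    0    0    0    1    0
   p2   0   -2    2    0    0    0
   p3   2    0    0   -2    0    0
   p4  -1    0    0    0    0   -2
   p5   0    0   -1    0    0    0
   p6   0    2    0    0    0    0
   p7  -4    0   -1    0   -1    0

Candidate y = [0, 0, 1, 0, 0, 2, 1, 0]; check y·C column-wise:
  col T0: 1·0 + 0·2 + 0·-1 + 2·0 + 1·0 + 0·-4 = 0
  col T1: 1·-2 + 2·0 + 1·2 = 0
  col T2: 1·2 + 2·-1 + 1·0 + 0·-1 = 0
  col T3: 0·3 + 1·0 + 0·-2 + 2·0 + 1·0 = 0
  col T4: 0·1 + 1·0 + 2·0 + 1·0 + 0·-1 = 0
  col T5: 0·2 + 1·0 + 0·-2 + 2·0 + 1·0 = 0

y = (p0:0, p1:0, p2:1, p3:0, p4:0, p5:2, p6:1, p7:0)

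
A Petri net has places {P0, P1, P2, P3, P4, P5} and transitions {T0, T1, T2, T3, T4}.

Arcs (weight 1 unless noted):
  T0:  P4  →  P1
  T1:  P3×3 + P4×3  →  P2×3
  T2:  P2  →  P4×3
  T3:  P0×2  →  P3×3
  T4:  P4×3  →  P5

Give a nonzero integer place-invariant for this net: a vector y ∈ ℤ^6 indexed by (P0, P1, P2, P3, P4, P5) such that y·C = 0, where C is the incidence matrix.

Incidence matrix C (rows=places, cols=transitions):
       T0   T1   T2   T3   T4
   P0   0    0    0   -2    0
   P1   1    0    0    0    0
   P2   0    3   -1    0    0
   P3   0   -3    0    3    0
   P4  -1   -3    3    0   -3
   P5   0    0    0    0    1

Candidate y = [3, 1, 3, 2, 1, 3]; check y·C column-wise:
  col T0: 3·0 + 1·1 + 3·0 + 2·0 + 1·-1 + 3·0 = 0
  col T1: 3·0 + 1·0 + 3·3 + 2·-3 + 1·-3 + 3·0 = 0
  col T2: 3·0 + 1·0 + 3·-1 + 2·0 + 1·3 + 3·0 = 0
  col T3: 3·-2 + 1·0 + 3·0 + 2·3 + 1·0 + 3·0 = 0
  col T4: 3·0 + 1·0 + 3·0 + 2·0 + 1·-3 + 3·1 = 0

y = (P0:3, P1:1, P2:3, P3:2, P4:1, P5:3)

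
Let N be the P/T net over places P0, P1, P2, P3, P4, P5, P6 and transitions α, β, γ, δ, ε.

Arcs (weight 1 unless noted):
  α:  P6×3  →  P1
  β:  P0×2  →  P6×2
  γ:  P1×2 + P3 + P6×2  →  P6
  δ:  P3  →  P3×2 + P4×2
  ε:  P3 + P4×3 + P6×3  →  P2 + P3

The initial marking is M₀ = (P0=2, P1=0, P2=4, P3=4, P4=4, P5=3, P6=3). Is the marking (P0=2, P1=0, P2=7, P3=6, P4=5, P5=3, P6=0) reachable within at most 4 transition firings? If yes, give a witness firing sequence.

depth 0: 1 marking
depth 1: 5 markings reached so far
depth 2: 11 markings reached so far
depth 3: 17 markings reached so far
depth 4: 23 markings reached so far
target is not among the 23 markings reachable within 4 steps

NO — not reachable within 4 firings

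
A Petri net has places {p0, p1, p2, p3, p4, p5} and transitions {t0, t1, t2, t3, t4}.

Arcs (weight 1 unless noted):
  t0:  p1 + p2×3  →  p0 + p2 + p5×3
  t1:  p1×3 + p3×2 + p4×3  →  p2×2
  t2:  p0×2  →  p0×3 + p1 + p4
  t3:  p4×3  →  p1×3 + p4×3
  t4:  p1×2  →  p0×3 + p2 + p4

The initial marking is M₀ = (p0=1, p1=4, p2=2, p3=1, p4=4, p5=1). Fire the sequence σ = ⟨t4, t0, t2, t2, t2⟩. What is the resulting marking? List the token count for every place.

(p0=8, p1=4, p2=1, p3=1, p4=8, p5=4)

step 1: fire t4:  (p0=1, p1=4, p2=2, p3=1, p4=4, p5=1) → (p0=4, p1=2, p2=3, p3=1, p4=5, p5=1)
step 2: fire t0:  (p0=4, p1=2, p2=3, p3=1, p4=5, p5=1) → (p0=5, p1=1, p2=1, p3=1, p4=5, p5=4)
step 3: fire t2:  (p0=5, p1=1, p2=1, p3=1, p4=5, p5=4) → (p0=6, p1=2, p2=1, p3=1, p4=6, p5=4)
step 4: fire t2:  (p0=6, p1=2, p2=1, p3=1, p4=6, p5=4) → (p0=7, p1=3, p2=1, p3=1, p4=7, p5=4)
step 5: fire t2:  (p0=7, p1=3, p2=1, p3=1, p4=7, p5=4) → (p0=8, p1=4, p2=1, p3=1, p4=8, p5=4)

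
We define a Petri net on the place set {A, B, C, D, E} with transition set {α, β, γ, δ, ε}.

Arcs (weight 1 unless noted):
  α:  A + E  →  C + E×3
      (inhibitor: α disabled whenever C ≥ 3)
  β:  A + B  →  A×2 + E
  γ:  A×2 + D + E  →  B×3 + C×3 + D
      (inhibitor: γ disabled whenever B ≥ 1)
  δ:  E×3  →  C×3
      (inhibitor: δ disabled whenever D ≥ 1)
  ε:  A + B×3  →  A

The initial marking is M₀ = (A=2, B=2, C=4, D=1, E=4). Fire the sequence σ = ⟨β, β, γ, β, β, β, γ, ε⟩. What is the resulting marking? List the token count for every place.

(A=3, B=0, C=10, D=1, E=7)

step 1: fire β:  (A=2, B=2, C=4, D=1, E=4) → (A=3, B=1, C=4, D=1, E=5)
step 2: fire β:  (A=3, B=1, C=4, D=1, E=5) → (A=4, B=0, C=4, D=1, E=6)
step 3: fire γ:  (A=4, B=0, C=4, D=1, E=6) → (A=2, B=3, C=7, D=1, E=5)
step 4: fire β:  (A=2, B=3, C=7, D=1, E=5) → (A=3, B=2, C=7, D=1, E=6)
step 5: fire β:  (A=3, B=2, C=7, D=1, E=6) → (A=4, B=1, C=7, D=1, E=7)
step 6: fire β:  (A=4, B=1, C=7, D=1, E=7) → (A=5, B=0, C=7, D=1, E=8)
step 7: fire γ:  (A=5, B=0, C=7, D=1, E=8) → (A=3, B=3, C=10, D=1, E=7)
step 8: fire ε:  (A=3, B=3, C=10, D=1, E=7) → (A=3, B=0, C=10, D=1, E=7)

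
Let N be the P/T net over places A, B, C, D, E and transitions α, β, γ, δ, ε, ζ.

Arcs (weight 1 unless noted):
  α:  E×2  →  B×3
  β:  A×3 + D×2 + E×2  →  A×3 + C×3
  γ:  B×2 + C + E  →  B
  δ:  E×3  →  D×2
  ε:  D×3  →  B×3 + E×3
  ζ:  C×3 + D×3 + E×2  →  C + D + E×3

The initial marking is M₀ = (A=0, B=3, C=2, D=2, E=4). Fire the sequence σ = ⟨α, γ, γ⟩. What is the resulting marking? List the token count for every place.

(A=0, B=4, C=0, D=2, E=0)

step 1: fire α:  (A=0, B=3, C=2, D=2, E=4) → (A=0, B=6, C=2, D=2, E=2)
step 2: fire γ:  (A=0, B=6, C=2, D=2, E=2) → (A=0, B=5, C=1, D=2, E=1)
step 3: fire γ:  (A=0, B=5, C=1, D=2, E=1) → (A=0, B=4, C=0, D=2, E=0)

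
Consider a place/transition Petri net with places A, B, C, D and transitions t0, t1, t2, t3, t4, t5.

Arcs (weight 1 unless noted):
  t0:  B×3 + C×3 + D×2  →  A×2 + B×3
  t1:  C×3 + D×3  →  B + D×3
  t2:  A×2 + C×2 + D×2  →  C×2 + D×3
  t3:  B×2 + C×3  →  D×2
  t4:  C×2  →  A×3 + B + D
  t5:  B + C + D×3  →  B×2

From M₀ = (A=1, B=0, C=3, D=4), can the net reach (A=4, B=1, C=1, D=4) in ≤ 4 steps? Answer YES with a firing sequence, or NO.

NO — not reachable within 4 firings

depth 0: 1 marking
depth 1: 3 markings reached so far
depth 2: 4 markings reached so far
depth 3: 4 markings reached so far
(frontier empty at depth 3; search complete)
target is not among the 4 markings reachable within 4 steps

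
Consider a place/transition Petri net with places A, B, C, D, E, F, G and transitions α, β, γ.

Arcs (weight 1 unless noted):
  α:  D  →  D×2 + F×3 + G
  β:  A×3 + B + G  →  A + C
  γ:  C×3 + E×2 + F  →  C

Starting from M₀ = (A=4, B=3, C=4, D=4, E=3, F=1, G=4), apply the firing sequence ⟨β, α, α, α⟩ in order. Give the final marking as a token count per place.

step 1: fire β:  (A=4, B=3, C=4, D=4, E=3, F=1, G=4) → (A=2, B=2, C=5, D=4, E=3, F=1, G=3)
step 2: fire α:  (A=2, B=2, C=5, D=4, E=3, F=1, G=3) → (A=2, B=2, C=5, D=5, E=3, F=4, G=4)
step 3: fire α:  (A=2, B=2, C=5, D=5, E=3, F=4, G=4) → (A=2, B=2, C=5, D=6, E=3, F=7, G=5)
step 4: fire α:  (A=2, B=2, C=5, D=6, E=3, F=7, G=5) → (A=2, B=2, C=5, D=7, E=3, F=10, G=6)

(A=2, B=2, C=5, D=7, E=3, F=10, G=6)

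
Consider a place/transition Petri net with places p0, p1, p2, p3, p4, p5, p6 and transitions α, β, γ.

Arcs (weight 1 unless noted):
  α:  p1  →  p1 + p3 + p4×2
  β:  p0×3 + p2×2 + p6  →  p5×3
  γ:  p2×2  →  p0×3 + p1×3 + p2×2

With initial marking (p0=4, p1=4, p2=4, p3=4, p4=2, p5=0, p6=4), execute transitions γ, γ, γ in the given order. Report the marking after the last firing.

step 1: fire γ:  (p0=4, p1=4, p2=4, p3=4, p4=2, p5=0, p6=4) → (p0=7, p1=7, p2=4, p3=4, p4=2, p5=0, p6=4)
step 2: fire γ:  (p0=7, p1=7, p2=4, p3=4, p4=2, p5=0, p6=4) → (p0=10, p1=10, p2=4, p3=4, p4=2, p5=0, p6=4)
step 3: fire γ:  (p0=10, p1=10, p2=4, p3=4, p4=2, p5=0, p6=4) → (p0=13, p1=13, p2=4, p3=4, p4=2, p5=0, p6=4)

(p0=13, p1=13, p2=4, p3=4, p4=2, p5=0, p6=4)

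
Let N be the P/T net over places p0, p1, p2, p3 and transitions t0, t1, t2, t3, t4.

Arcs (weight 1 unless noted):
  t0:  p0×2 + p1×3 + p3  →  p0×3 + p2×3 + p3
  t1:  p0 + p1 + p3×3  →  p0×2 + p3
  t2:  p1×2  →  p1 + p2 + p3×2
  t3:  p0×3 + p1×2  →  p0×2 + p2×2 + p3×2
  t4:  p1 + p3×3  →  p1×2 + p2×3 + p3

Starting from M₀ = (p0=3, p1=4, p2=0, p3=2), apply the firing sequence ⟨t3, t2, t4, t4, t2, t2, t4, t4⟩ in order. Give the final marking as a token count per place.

(p0=2, p1=3, p2=17, p3=2)

step 1: fire t3:  (p0=3, p1=4, p2=0, p3=2) → (p0=2, p1=2, p2=2, p3=4)
step 2: fire t2:  (p0=2, p1=2, p2=2, p3=4) → (p0=2, p1=1, p2=3, p3=6)
step 3: fire t4:  (p0=2, p1=1, p2=3, p3=6) → (p0=2, p1=2, p2=6, p3=4)
step 4: fire t4:  (p0=2, p1=2, p2=6, p3=4) → (p0=2, p1=3, p2=9, p3=2)
step 5: fire t2:  (p0=2, p1=3, p2=9, p3=2) → (p0=2, p1=2, p2=10, p3=4)
step 6: fire t2:  (p0=2, p1=2, p2=10, p3=4) → (p0=2, p1=1, p2=11, p3=6)
step 7: fire t4:  (p0=2, p1=1, p2=11, p3=6) → (p0=2, p1=2, p2=14, p3=4)
step 8: fire t4:  (p0=2, p1=2, p2=14, p3=4) → (p0=2, p1=3, p2=17, p3=2)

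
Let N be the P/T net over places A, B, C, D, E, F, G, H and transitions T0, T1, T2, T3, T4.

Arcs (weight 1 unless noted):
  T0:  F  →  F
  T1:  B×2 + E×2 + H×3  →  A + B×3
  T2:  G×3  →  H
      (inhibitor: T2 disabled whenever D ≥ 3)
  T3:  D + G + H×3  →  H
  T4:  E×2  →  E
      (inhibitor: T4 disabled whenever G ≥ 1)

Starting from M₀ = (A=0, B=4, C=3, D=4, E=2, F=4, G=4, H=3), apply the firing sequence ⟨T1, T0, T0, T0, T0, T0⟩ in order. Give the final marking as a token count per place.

step 1: fire T1:  (A=0, B=4, C=3, D=4, E=2, F=4, G=4, H=3) → (A=1, B=5, C=3, D=4, E=0, F=4, G=4, H=0)
step 2: fire T0:  (A=1, B=5, C=3, D=4, E=0, F=4, G=4, H=0) → (A=1, B=5, C=3, D=4, E=0, F=4, G=4, H=0)
step 3: fire T0:  (A=1, B=5, C=3, D=4, E=0, F=4, G=4, H=0) → (A=1, B=5, C=3, D=4, E=0, F=4, G=4, H=0)
step 4: fire T0:  (A=1, B=5, C=3, D=4, E=0, F=4, G=4, H=0) → (A=1, B=5, C=3, D=4, E=0, F=4, G=4, H=0)
step 5: fire T0:  (A=1, B=5, C=3, D=4, E=0, F=4, G=4, H=0) → (A=1, B=5, C=3, D=4, E=0, F=4, G=4, H=0)
step 6: fire T0:  (A=1, B=5, C=3, D=4, E=0, F=4, G=4, H=0) → (A=1, B=5, C=3, D=4, E=0, F=4, G=4, H=0)

(A=1, B=5, C=3, D=4, E=0, F=4, G=4, H=0)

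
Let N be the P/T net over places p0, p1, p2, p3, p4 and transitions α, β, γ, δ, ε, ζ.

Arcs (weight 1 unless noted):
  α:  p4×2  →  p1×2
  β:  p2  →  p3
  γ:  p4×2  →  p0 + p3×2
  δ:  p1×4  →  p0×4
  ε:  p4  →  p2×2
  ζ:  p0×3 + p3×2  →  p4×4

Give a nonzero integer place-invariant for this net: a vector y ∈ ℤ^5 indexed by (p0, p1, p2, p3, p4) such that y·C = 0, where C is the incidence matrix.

Incidence matrix C (rows=places, cols=transitions):
        α    β    γ    δ    ε    ζ
   p0   0    0    1    4    0   -3
   p1   2    0    0   -4    0    0
   p2   0   -1    0    0    2    0
   p3   0    1    2    0    0   -2
   p4  -2    0   -2    0   -1    4

Candidate y = [2, 2, 1, 1, 2]; check y·C column-wise:
  col α: 2·0 + 2·2 + 1·0 + 1·0 + 2·-2 = 0
  col β: 2·0 + 2·0 + 1·-1 + 1·1 + 2·0 = 0
  col γ: 2·1 + 2·0 + 1·0 + 1·2 + 2·-2 = 0
  col δ: 2·4 + 2·-4 + 1·0 + 1·0 + 2·0 = 0
  col ε: 2·0 + 2·0 + 1·2 + 1·0 + 2·-1 = 0
  col ζ: 2·-3 + 2·0 + 1·0 + 1·-2 + 2·4 = 0

y = (p0:2, p1:2, p2:1, p3:1, p4:2)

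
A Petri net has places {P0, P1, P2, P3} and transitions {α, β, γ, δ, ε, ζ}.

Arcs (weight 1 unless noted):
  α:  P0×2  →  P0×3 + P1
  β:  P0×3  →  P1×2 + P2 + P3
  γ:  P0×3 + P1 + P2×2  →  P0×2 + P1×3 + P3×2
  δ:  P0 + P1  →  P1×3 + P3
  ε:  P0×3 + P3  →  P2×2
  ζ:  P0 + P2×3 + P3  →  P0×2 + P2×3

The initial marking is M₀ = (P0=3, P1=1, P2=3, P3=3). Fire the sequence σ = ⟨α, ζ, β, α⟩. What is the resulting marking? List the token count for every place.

step 1: fire α:  (P0=3, P1=1, P2=3, P3=3) → (P0=4, P1=2, P2=3, P3=3)
step 2: fire ζ:  (P0=4, P1=2, P2=3, P3=3) → (P0=5, P1=2, P2=3, P3=2)
step 3: fire β:  (P0=5, P1=2, P2=3, P3=2) → (P0=2, P1=4, P2=4, P3=3)
step 4: fire α:  (P0=2, P1=4, P2=4, P3=3) → (P0=3, P1=5, P2=4, P3=3)

(P0=3, P1=5, P2=4, P3=3)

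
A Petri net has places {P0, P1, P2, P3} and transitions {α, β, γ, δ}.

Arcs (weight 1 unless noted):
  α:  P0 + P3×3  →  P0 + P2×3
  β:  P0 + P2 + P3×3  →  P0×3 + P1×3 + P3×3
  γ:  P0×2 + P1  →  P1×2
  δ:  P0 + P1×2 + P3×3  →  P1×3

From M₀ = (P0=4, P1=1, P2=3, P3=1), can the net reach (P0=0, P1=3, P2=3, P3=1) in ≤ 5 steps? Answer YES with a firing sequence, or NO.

YES — reachable via ⟨γ, γ⟩ (2 firings)

step 1: fire γ:  (P0=4, P1=1, P2=3, P3=1) → (P0=2, P1=2, P2=3, P3=1)
step 2: fire γ:  (P0=2, P1=2, P2=3, P3=1) → (P0=0, P1=3, P2=3, P3=1)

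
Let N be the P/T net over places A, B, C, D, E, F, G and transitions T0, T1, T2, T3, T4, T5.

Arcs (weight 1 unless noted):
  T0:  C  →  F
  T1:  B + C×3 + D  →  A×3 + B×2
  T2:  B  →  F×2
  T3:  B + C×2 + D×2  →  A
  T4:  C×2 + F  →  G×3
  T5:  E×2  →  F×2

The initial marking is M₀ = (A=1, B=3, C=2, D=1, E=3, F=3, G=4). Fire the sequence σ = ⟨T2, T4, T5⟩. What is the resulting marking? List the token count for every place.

(A=1, B=2, C=0, D=1, E=1, F=6, G=7)

step 1: fire T2:  (A=1, B=3, C=2, D=1, E=3, F=3, G=4) → (A=1, B=2, C=2, D=1, E=3, F=5, G=4)
step 2: fire T4:  (A=1, B=2, C=2, D=1, E=3, F=5, G=4) → (A=1, B=2, C=0, D=1, E=3, F=4, G=7)
step 3: fire T5:  (A=1, B=2, C=0, D=1, E=3, F=4, G=7) → (A=1, B=2, C=0, D=1, E=1, F=6, G=7)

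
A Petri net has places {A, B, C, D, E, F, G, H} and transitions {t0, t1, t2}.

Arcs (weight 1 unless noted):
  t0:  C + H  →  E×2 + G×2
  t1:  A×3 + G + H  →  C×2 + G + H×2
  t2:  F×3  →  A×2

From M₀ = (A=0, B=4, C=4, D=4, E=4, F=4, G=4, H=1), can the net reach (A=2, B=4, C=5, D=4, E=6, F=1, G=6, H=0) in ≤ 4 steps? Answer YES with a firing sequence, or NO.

NO — not reachable within 4 firings

depth 0: 1 marking
depth 1: 3 markings reached so far
depth 2: 4 markings reached so far
depth 3: 4 markings reached so far
(frontier empty at depth 3; search complete)
target is not among the 4 markings reachable within 4 steps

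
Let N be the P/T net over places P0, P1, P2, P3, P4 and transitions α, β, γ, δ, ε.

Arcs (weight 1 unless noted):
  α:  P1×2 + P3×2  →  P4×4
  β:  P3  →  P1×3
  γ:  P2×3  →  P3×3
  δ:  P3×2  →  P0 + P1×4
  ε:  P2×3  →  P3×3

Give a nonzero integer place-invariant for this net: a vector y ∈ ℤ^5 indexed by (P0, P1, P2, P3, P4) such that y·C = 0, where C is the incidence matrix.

y = (P0:2, P1:1, P2:3, P3:3, P4:2)

Incidence matrix C (rows=places, cols=transitions):
        α    β    γ    δ    ε
   P0   0    0    0    1    0
   P1  -2    3    0    4    0
   P2   0    0   -3    0   -3
   P3  -2   -1    3   -2    3
   P4   4    0    0    0    0

Candidate y = [2, 1, 3, 3, 2]; check y·C column-wise:
  col α: 2·0 + 1·-2 + 3·0 + 3·-2 + 2·4 = 0
  col β: 2·0 + 1·3 + 3·0 + 3·-1 + 2·0 = 0
  col γ: 2·0 + 1·0 + 3·-3 + 3·3 + 2·0 = 0
  col δ: 2·1 + 1·4 + 3·0 + 3·-2 + 2·0 = 0
  col ε: 2·0 + 1·0 + 3·-3 + 3·3 + 2·0 = 0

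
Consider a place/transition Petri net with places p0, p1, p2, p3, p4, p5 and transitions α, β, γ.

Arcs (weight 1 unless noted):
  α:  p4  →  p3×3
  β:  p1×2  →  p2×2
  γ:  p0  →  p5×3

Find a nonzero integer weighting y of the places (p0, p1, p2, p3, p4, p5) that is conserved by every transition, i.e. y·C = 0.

Incidence matrix C (rows=places, cols=transitions):
        α    β    γ
   p0   0    0   -1
   p1   0   -2    0
   p2   0    2    0
   p3   3    0    0
   p4  -1    0    0
   p5   0    0    3

Candidate y = [0, 1, 1, 0, 0, 0]; check y·C column-wise:
  col α: 1·0 + 1·0 + 0·3 + 0·-1 = 0
  col β: 1·-2 + 1·2 = 0
  col γ: 0·-1 + 1·0 + 1·0 + 0·3 = 0

y = (p0:0, p1:1, p2:1, p3:0, p4:0, p5:0)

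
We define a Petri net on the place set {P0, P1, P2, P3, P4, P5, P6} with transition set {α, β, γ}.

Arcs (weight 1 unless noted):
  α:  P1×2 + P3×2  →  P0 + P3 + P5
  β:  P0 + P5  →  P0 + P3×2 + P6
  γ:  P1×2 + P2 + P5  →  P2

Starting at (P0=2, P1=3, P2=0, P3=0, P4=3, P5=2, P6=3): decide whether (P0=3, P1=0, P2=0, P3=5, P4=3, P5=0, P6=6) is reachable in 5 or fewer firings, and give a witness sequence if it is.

depth 0: 1 marking
depth 1: 2 markings reached so far
depth 2: 4 markings reached so far
depth 3: 5 markings reached so far
depth 4: 6 markings reached so far
depth 5: 6 markings reached so far
(frontier empty at depth 5; search complete)
target is not among the 6 markings reachable within 5 steps

NO — not reachable within 5 firings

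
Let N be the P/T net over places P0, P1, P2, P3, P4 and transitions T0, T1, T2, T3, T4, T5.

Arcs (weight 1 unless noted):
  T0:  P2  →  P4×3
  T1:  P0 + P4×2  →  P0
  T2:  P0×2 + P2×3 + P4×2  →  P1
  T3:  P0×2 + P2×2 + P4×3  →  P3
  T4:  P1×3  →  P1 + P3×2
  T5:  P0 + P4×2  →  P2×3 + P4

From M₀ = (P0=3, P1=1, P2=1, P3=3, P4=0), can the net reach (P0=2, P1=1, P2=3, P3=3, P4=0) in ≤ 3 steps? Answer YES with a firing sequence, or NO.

YES — reachable via ⟨T0, T5, T1⟩ (3 firings)

step 1: fire T0:  (P0=3, P1=1, P2=1, P3=3, P4=0) → (P0=3, P1=1, P2=0, P3=3, P4=3)
step 2: fire T5:  (P0=3, P1=1, P2=0, P3=3, P4=3) → (P0=2, P1=1, P2=3, P3=3, P4=2)
step 3: fire T1:  (P0=2, P1=1, P2=3, P3=3, P4=2) → (P0=2, P1=1, P2=3, P3=3, P4=0)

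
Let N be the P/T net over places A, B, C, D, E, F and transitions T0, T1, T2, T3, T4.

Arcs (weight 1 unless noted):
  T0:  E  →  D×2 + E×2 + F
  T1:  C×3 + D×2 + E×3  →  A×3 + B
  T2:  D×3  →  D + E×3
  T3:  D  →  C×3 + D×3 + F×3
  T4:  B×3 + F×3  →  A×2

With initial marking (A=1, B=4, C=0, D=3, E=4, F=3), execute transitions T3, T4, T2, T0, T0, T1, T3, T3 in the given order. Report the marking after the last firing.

step 1: fire T3:  (A=1, B=4, C=0, D=3, E=4, F=3) → (A=1, B=4, C=3, D=5, E=4, F=6)
step 2: fire T4:  (A=1, B=4, C=3, D=5, E=4, F=6) → (A=3, B=1, C=3, D=5, E=4, F=3)
step 3: fire T2:  (A=3, B=1, C=3, D=5, E=4, F=3) → (A=3, B=1, C=3, D=3, E=7, F=3)
step 4: fire T0:  (A=3, B=1, C=3, D=3, E=7, F=3) → (A=3, B=1, C=3, D=5, E=8, F=4)
step 5: fire T0:  (A=3, B=1, C=3, D=5, E=8, F=4) → (A=3, B=1, C=3, D=7, E=9, F=5)
step 6: fire T1:  (A=3, B=1, C=3, D=7, E=9, F=5) → (A=6, B=2, C=0, D=5, E=6, F=5)
step 7: fire T3:  (A=6, B=2, C=0, D=5, E=6, F=5) → (A=6, B=2, C=3, D=7, E=6, F=8)
step 8: fire T3:  (A=6, B=2, C=3, D=7, E=6, F=8) → (A=6, B=2, C=6, D=9, E=6, F=11)

(A=6, B=2, C=6, D=9, E=6, F=11)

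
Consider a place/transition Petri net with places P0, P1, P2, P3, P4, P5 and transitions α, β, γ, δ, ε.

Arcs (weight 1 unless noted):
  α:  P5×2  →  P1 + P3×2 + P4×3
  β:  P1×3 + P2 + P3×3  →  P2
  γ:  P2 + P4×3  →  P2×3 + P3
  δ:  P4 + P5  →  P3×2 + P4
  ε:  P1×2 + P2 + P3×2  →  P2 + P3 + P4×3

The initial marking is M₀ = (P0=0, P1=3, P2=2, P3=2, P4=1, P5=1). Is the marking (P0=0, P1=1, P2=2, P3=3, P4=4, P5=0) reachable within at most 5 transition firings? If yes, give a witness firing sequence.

YES — reachable via ⟨δ, ε⟩ (2 firings)

step 1: fire δ:  (P0=0, P1=3, P2=2, P3=2, P4=1, P5=1) → (P0=0, P1=3, P2=2, P3=4, P4=1, P5=0)
step 2: fire ε:  (P0=0, P1=3, P2=2, P3=4, P4=1, P5=0) → (P0=0, P1=1, P2=2, P3=3, P4=4, P5=0)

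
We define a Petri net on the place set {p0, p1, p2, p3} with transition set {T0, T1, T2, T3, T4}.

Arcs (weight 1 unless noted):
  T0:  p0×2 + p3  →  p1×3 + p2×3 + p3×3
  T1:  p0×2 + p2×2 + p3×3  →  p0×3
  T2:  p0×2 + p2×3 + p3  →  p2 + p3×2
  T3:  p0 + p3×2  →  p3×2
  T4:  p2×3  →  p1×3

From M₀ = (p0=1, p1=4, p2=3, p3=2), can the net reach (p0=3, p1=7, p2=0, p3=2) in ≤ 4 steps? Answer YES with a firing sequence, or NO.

NO — not reachable within 4 firings

depth 0: 1 marking
depth 1: 3 markings reached so far
depth 2: 4 markings reached so far
depth 3: 4 markings reached so far
(frontier empty at depth 3; search complete)
target is not among the 4 markings reachable within 4 steps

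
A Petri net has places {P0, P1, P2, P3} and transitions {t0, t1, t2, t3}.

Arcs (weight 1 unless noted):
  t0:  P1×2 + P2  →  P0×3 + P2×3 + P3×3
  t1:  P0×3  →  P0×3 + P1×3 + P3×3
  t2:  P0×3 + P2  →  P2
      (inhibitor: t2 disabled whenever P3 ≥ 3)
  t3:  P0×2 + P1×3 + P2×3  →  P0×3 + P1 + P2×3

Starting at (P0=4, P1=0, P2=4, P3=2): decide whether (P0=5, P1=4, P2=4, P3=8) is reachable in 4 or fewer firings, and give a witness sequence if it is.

step 1: fire t1:  (P0=4, P1=0, P2=4, P3=2) → (P0=4, P1=3, P2=4, P3=5)
step 2: fire t1:  (P0=4, P1=3, P2=4, P3=5) → (P0=4, P1=6, P2=4, P3=8)
step 3: fire t3:  (P0=4, P1=6, P2=4, P3=8) → (P0=5, P1=4, P2=4, P3=8)

YES — reachable via ⟨t1, t1, t3⟩ (3 firings)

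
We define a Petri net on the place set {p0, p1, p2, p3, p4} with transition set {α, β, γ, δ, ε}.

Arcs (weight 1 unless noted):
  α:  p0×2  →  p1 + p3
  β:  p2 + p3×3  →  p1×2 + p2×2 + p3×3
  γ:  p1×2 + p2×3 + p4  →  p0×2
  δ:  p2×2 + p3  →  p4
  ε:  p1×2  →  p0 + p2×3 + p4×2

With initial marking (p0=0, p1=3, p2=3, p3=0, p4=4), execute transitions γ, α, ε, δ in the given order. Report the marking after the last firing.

(p0=1, p1=0, p2=1, p3=0, p4=6)

step 1: fire γ:  (p0=0, p1=3, p2=3, p3=0, p4=4) → (p0=2, p1=1, p2=0, p3=0, p4=3)
step 2: fire α:  (p0=2, p1=1, p2=0, p3=0, p4=3) → (p0=0, p1=2, p2=0, p3=1, p4=3)
step 3: fire ε:  (p0=0, p1=2, p2=0, p3=1, p4=3) → (p0=1, p1=0, p2=3, p3=1, p4=5)
step 4: fire δ:  (p0=1, p1=0, p2=3, p3=1, p4=5) → (p0=1, p1=0, p2=1, p3=0, p4=6)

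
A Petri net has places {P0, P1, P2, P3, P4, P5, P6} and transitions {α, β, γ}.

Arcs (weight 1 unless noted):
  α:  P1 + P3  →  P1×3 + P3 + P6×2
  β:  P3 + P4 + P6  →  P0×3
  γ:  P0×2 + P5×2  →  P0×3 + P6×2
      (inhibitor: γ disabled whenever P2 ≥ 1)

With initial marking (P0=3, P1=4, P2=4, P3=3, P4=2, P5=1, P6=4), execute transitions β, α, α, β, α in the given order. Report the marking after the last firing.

step 1: fire β:  (P0=3, P1=4, P2=4, P3=3, P4=2, P5=1, P6=4) → (P0=6, P1=4, P2=4, P3=2, P4=1, P5=1, P6=3)
step 2: fire α:  (P0=6, P1=4, P2=4, P3=2, P4=1, P5=1, P6=3) → (P0=6, P1=6, P2=4, P3=2, P4=1, P5=1, P6=5)
step 3: fire α:  (P0=6, P1=6, P2=4, P3=2, P4=1, P5=1, P6=5) → (P0=6, P1=8, P2=4, P3=2, P4=1, P5=1, P6=7)
step 4: fire β:  (P0=6, P1=8, P2=4, P3=2, P4=1, P5=1, P6=7) → (P0=9, P1=8, P2=4, P3=1, P4=0, P5=1, P6=6)
step 5: fire α:  (P0=9, P1=8, P2=4, P3=1, P4=0, P5=1, P6=6) → (P0=9, P1=10, P2=4, P3=1, P4=0, P5=1, P6=8)

(P0=9, P1=10, P2=4, P3=1, P4=0, P5=1, P6=8)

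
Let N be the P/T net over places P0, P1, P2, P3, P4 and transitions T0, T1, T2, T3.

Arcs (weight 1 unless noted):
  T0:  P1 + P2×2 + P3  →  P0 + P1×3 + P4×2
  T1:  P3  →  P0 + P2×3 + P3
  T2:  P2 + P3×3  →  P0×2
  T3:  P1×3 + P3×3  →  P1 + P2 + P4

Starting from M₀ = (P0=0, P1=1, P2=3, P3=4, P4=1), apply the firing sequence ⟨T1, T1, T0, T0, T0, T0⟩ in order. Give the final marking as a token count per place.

(P0=6, P1=9, P2=1, P3=0, P4=9)

step 1: fire T1:  (P0=0, P1=1, P2=3, P3=4, P4=1) → (P0=1, P1=1, P2=6, P3=4, P4=1)
step 2: fire T1:  (P0=1, P1=1, P2=6, P3=4, P4=1) → (P0=2, P1=1, P2=9, P3=4, P4=1)
step 3: fire T0:  (P0=2, P1=1, P2=9, P3=4, P4=1) → (P0=3, P1=3, P2=7, P3=3, P4=3)
step 4: fire T0:  (P0=3, P1=3, P2=7, P3=3, P4=3) → (P0=4, P1=5, P2=5, P3=2, P4=5)
step 5: fire T0:  (P0=4, P1=5, P2=5, P3=2, P4=5) → (P0=5, P1=7, P2=3, P3=1, P4=7)
step 6: fire T0:  (P0=5, P1=7, P2=3, P3=1, P4=7) → (P0=6, P1=9, P2=1, P3=0, P4=9)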